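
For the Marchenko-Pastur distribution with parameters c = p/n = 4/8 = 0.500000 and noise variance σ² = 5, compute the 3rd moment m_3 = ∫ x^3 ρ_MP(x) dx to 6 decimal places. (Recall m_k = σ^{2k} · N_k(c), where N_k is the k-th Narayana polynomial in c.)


E[X³] = σ⁶ (1 + 3c + c²) (third MP moment). With σ² = 5 (so σ⁶ = 125) and c = 4/8 = 0.500000: E[X³] = 125 · (1 + 3·0.500000 + (0.500000)²) = 125 · 2.750000.

So E[X^3] = 343.750000.


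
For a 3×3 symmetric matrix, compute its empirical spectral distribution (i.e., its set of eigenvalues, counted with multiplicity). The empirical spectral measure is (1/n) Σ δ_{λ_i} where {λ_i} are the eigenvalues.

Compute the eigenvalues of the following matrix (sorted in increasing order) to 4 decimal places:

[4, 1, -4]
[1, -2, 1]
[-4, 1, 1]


Since M is real symmetric, all three eigenvalues are real; they are the roots of det(λI − M) = λ³ − (tr M) λ² + s λ − det M, where s is the sum of the principal 2×2 minors.
tr M = 4 + (-2) + 1 = 3.
s = (4·(-2) − 1²) + (4·1 − (-4)²) + ((-2)·1 − 1²) = -9 + (-12) + (-3) = -24.
det M (expand along row 1) = 4·(-3) − 1·5 + (-4)·(-7) = 11.
Characteristic polynomial: λ³ − 3λ² − 24λ − 11 = 0.
Substitute λ = y + (tr M)/3 = y + 1.000000 to remove the quadratic term: y³ + p·y + q = 0 with p = s − (tr M)²/3 = -27.000000 and q = −2(tr M)³/27 + (tr M)·s/3 − det M = -37.000000.
Three real roots ⇒ use the trigonometric (Viète) form: r = 2√(−p/3) = 6.000000, φ = arccos(3q/(p·r)) = arccos(0.685185) = 0.815938 rad.
y_k = r·cos(φ/3 − 2πk/3) for k = 0, 1, 2 gives y = 5.779446, -1.493836, -4.285611.
λ_k = y_k + 1.000000 gives λ = 6.7794, -0.4938, -3.2856 (check: the sum is 3.0000 = tr M).

Eigenvalues sorted in increasing order: [-3.2856, -0.4938, 6.7794].


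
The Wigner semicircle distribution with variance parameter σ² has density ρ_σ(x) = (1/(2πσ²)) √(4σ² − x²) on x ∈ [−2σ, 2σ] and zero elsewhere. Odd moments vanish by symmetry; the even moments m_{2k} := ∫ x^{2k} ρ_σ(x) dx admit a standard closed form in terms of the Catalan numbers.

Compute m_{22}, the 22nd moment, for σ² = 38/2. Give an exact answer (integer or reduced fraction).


By the scaled semicircle moment identity, m_{2k} = σ^{2k} · C_k with k = 11.
C_11 = (1/(k+1)) · C(2k, k) = (1/12) · C(22, 11) = (1/12) · 705432 = 58786.
σ^{2k} = (σ²)^k = (38/2)^11 = 116490258898219.

Therefore m_{22} = σ^{22} · C_11 = 116490258898219 · 58786 = 6847996359590702134.


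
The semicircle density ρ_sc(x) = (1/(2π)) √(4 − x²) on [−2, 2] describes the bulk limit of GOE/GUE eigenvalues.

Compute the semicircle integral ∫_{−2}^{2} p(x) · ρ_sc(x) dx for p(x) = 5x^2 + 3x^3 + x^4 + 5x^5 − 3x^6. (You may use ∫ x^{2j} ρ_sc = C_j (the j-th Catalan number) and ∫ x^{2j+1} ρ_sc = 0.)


Write p(x) = Σ a_i x^i, split into monomials and integrate each against ρ_sc separately.
Using ∫ x^{2j} ρ_sc = C_j = (1/(j+1)) C(2j, j) (Catalan numbers) and ∫ x^{2j+1} ρ_sc = 0 (odd monomials vanish by symmetry):
  i = 2 (even): a_2 · C_{1} = 5 · 1 = 5
  i = 3 (odd): ∫ x^3 ρ_sc = 0 (vanishes)
  i = 4 (even): a_4 · C_{2} = 1 · 2 = 2
  i = 5 (odd): ∫ x^5 ρ_sc = 0 (vanishes)
  i = 6 (even): a_6 · C_{3} = -3 · 5 = -15

Summing the contributions: ∫_{−2}^{2} p(x) ρ_sc(x) dx = 5 + 2 + (-15) = -8.


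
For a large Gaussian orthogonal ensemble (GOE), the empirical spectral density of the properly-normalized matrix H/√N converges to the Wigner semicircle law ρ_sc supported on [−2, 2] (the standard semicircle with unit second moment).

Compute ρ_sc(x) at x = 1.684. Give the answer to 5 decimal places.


ρ_sc(x) = (1/(2π)) √(4 − x²). With x = 1.684:
  4 − x² = 4 − (1.684)² = 4 − 2.835856 = 1.164144.
  √(4 − x²) = 1.078955.
  1/(2π) = 0.159155.
  ρ_sc(1.684) = 0.159155 · 1.078955 = 0.171721.

Rounded to 5 decimal places: ρ_sc(1.684) ≈ 0.17172.


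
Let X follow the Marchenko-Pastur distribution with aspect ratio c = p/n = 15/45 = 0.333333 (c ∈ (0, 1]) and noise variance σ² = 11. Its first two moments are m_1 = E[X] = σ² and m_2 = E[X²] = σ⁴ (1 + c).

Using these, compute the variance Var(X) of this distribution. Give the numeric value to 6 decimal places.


m_1 = E[X] = σ² = 11, so m_1² = 121.
m_2 = E[X²] = σ⁴ (1 + c) = 121 · (1 + 0.333333) = 121 · 1.333333 = 161.333333.
(Note m_2 − m_1² simplifies to c · σ⁴ = 0.333333 · 121.)

Var(X) = m_2 − m_1² = 161.333333 − 121 = 40.333333.


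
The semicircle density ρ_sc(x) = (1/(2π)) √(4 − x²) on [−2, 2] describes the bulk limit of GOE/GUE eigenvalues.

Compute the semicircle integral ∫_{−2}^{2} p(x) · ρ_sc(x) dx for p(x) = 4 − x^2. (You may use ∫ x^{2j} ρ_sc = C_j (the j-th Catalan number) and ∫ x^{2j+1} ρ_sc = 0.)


Write p(x) = Σ a_i x^i, split into monomials and integrate each against ρ_sc separately.
Using ∫ x^{2j} ρ_sc = C_j = (1/(j+1)) C(2j, j) (Catalan numbers) and ∫ x^{2j+1} ρ_sc = 0 (odd monomials vanish by symmetry):
  i = 0 (even): a_0 · C_{0} = 4 · 1 = 4
  i = 2 (even): a_2 · C_{1} = -1 · 1 = -1

Summing the contributions: ∫_{−2}^{2} p(x) ρ_sc(x) dx = 4 + (-1) = 3.


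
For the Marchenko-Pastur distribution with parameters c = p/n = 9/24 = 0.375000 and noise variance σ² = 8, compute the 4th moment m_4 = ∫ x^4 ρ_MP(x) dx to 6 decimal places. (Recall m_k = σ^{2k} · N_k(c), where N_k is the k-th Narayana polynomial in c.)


E[X⁴] = σ⁸ (1 + 6c + 6c² + c³) (fourth MP moment). With σ² = 8 (so σ⁸ = 4096) and c = 9/24 = 0.375000: E[X⁴] = 4096 · (1 + 6·0.375000 + 6·(0.375000)² + (0.375000)³) = 4096 · 4.146484.

So E[X^4] = 16984.000000.


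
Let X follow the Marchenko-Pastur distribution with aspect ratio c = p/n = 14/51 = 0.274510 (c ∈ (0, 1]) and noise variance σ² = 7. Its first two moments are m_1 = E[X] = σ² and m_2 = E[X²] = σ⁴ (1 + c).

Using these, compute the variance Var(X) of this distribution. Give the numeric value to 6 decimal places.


m_1 = E[X] = σ² = 7, so m_1² = 49.
m_2 = E[X²] = σ⁴ (1 + c) = 49 · (1 + 0.274510) = 49 · 1.274510 = 62.450980.
(Note m_2 − m_1² simplifies to c · σ⁴ = 0.274510 · 49.)

Var(X) = m_2 − m_1² = 62.450980 − 49 = 13.450980.


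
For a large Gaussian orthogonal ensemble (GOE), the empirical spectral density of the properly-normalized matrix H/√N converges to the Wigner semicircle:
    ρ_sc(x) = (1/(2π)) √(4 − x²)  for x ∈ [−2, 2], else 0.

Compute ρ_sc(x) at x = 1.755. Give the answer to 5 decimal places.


ρ_sc(x) = (1/(2π)) √(4 − x²). With x = 1.755:
  4 − x² = 4 − (1.755)² = 4 − 3.080025 = 0.919975.
  √(4 − x²) = 0.959153.
  1/(2π) = 0.159155.
  ρ_sc(1.755) = 0.159155 · 0.959153 = 0.152654.

Rounded to 5 decimal places: ρ_sc(1.755) ≈ 0.15265.


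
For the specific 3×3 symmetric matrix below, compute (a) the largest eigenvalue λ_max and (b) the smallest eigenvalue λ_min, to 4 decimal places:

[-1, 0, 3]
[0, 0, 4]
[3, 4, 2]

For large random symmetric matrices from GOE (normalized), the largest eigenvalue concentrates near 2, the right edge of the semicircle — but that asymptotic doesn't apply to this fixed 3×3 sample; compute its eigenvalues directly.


Since M is real symmetric, all three eigenvalues are real; they are the roots of det(λI − M) = λ³ − (tr M) λ² + s λ − det M, where s is the sum of the principal 2×2 minors.
tr M = -1 + 0 + 2 = 1.
s = ((-1)·0 − 0²) + ((-1)·2 − 3²) + (0·2 − 4²) = 0 + (-11) + (-16) = -27.
det M (expand along row 1) = (-1)·(-16) − 0·(-12) + 3·0 = 16.
Characteristic polynomial: λ³ − λ² − 27λ − 16 = 0.
Substitute λ = y + (tr M)/3 = y + 0.333333 to remove the quadratic term: y³ + p·y + q = 0 with p = s − (tr M)²/3 = -27.333333 and q = −2(tr M)³/27 + (tr M)·s/3 − det M = -25.074074.
Three real roots ⇒ use the trigonometric (Viète) form: r = 2√(−p/3) = 6.036923, φ = arccos(3q/(p·r)) = arccos(0.455867) = 1.097451 rad.
y_k = r·cos(φ/3 − 2πk/3) for k = 0, 1, 2 gives y = 5.637472, -0.948570, -4.688901.
λ_k = y_k + 0.333333 gives λ = 5.9708, -0.6152, -4.3556 (check: the sum is 1.0000 = tr M).

Hence λ_max = 5.9708 and λ_min = -4.3556.


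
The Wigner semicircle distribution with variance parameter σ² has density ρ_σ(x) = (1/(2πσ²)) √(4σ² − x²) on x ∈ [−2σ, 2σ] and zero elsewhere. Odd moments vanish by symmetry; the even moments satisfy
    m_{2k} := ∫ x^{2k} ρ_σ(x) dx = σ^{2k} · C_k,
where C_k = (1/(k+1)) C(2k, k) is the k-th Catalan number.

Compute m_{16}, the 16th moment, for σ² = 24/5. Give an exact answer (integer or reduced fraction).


By the scaled semicircle moment identity, m_{2k} = σ^{2k} · C_k with k = 8.
C_8 = (1/(k+1)) · C(2k, k) = (1/9) · C(16, 8) = (1/9) · 12870 = 1430.
σ^{2k} = (σ²)^k = (24/5)^8 = 110075314176/390625.

Therefore m_{16} = σ^{16} · C_8 = (110075314176/390625) · 1430 = 31481539854336/78125.


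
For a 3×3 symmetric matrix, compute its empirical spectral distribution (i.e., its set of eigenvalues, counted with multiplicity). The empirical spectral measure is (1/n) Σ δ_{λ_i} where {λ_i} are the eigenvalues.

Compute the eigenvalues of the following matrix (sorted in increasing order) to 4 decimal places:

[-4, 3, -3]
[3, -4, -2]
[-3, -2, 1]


Since M is real symmetric, all three eigenvalues are real; they are the roots of det(λI − M) = λ³ − (tr M) λ² + s λ − det M, where s is the sum of the principal 2×2 minors.
tr M = -4 + (-4) + 1 = -7.
s = ((-4)·(-4) − 3²) + ((-4)·1 − (-3)²) + ((-4)·1 − (-2)²) = 7 + (-13) + (-8) = -14.
det M (expand along row 1) = (-4)·(-8) − 3·(-3) + (-3)·(-18) = 95.
Characteristic polynomial: λ³ + 7λ² − 14λ − 95 = 0.
Substitute λ = y + (tr M)/3 = y − 2.333333 to remove the quadratic term: y³ + p·y + q = 0 with p = s − (tr M)²/3 = -30.333333 and q = −2(tr M)³/27 + (tr M)·s/3 − det M = -36.925926.
Three real roots ⇒ use the trigonometric (Viète) form: r = 2√(−p/3) = 6.359595, φ = arccos(3q/(p·r)) = arccos(0.574253) = 0.959105 rad.
y_k = r·cos(φ/3 − 2πk/3) for k = 0, 1, 2 gives y = 6.037349, -1.287736, -4.749613.
λ_k = y_k − 2.333333 gives λ = 3.7040, -3.6211, -7.0829 (check: the sum is -7.0000 = tr M).

Eigenvalues sorted in increasing order: [-7.0829, -3.6211, 3.7040].


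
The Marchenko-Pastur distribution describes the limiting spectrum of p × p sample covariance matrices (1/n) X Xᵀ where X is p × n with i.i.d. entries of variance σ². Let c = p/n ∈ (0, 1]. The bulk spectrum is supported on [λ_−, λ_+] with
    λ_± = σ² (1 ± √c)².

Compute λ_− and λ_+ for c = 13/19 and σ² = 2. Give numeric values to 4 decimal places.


c = 13/19 = 0.684211; √c = 0.827170.
λ_− = σ² (1 − √c)² = 2 · (1 − 0.827170)² = 2 · (0.172830)² = 0.059740.
λ_+ = σ² (1 + √c)² = 2 · (1 + 0.827170)² = 2 · (1.827170)² = 6.677102.

Rounded to 4 decimal places: λ_− ≈ 0.0597, λ_+ ≈ 6.6771.


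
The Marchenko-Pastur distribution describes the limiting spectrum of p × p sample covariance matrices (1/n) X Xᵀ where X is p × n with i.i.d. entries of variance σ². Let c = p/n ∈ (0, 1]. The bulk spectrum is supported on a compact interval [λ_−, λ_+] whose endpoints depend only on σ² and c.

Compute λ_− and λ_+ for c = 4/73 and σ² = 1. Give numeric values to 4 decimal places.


c = 4/73 = 0.054795; √c = 0.234082.
λ_− = σ² (1 − √c)² = 1 · (1 − 0.234082)² = 1 · (0.765918)² = 0.586630.
λ_+ = σ² (1 + √c)² = 1 · (1 + 0.234082)² = 1 · (1.234082)² = 1.522959.

Rounded to 4 decimal places: λ_− ≈ 0.5866, λ_+ ≈ 1.5230.


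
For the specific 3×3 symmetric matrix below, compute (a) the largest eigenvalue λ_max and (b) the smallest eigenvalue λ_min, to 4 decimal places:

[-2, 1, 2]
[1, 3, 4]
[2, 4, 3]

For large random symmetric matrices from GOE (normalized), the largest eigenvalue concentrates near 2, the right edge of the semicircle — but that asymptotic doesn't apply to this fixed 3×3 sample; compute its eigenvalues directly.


Since M is real symmetric, all three eigenvalues are real; they are the roots of det(λI − M) = λ³ − (tr M) λ² + s λ − det M, where s is the sum of the principal 2×2 minors.
tr M = -2 + 3 + 3 = 4.
s = ((-2)·3 − 1²) + ((-2)·3 − 2²) + (3·3 − 4²) = -7 + (-10) + (-7) = -24.
det M (expand along row 1) = (-2)·(-7) − 1·(-5) + 2·(-2) = 15.
Characteristic polynomial: λ³ − 4λ² − 24λ − 15 = 0.
Substitute λ = y + (tr M)/3 = y + 1.333333 to remove the quadratic term: y³ + p·y + q = 0 with p = s − (tr M)²/3 = -29.333333 and q = −2(tr M)³/27 + (tr M)·s/3 − det M = -51.740741.
Three real roots ⇒ use the trigonometric (Viète) form: r = 2√(−p/3) = 6.253888, φ = arccos(3q/(p·r)) = arccos(0.846140) = 0.562095 rad.
y_k = r·cos(φ/3 − 2πk/3) for k = 0, 1, 2 gives y = 6.144435, -2.063371, -4.081064.
λ_k = y_k + 1.333333 gives λ = 7.4778, -0.7300, -2.7477 (check: the sum is 4.0000 = tr M).

Hence λ_max = 7.4778 and λ_min = -2.7477.


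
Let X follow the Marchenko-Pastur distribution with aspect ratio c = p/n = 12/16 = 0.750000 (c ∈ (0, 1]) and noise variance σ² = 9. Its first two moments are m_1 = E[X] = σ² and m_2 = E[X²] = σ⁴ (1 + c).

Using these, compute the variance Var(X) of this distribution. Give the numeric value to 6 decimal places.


m_1 = E[X] = σ² = 9, so m_1² = 81.
m_2 = E[X²] = σ⁴ (1 + c) = 81 · (1 + 0.750000) = 81 · 1.750000 = 141.750000.
(Note m_2 − m_1² simplifies to c · σ⁴ = 0.750000 · 81.)

Var(X) = m_2 − m_1² = 141.750000 − 81 = 60.750000.


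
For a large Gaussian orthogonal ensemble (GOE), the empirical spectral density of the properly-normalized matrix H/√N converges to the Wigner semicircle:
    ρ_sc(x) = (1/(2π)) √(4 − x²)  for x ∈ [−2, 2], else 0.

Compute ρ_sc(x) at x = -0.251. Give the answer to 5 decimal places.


ρ_sc(x) = (1/(2π)) √(4 − x²). With x = -0.251:
  4 − x² = 4 − (-0.251)² = 4 − 0.063001 = 3.936999.
  √(4 − x²) = 1.984187.
  1/(2π) = 0.159155.
  ρ_sc(-0.251) = 0.159155 · 1.984187 = 0.315793.

Rounded to 5 decimal places: ρ_sc(-0.251) ≈ 0.31579.


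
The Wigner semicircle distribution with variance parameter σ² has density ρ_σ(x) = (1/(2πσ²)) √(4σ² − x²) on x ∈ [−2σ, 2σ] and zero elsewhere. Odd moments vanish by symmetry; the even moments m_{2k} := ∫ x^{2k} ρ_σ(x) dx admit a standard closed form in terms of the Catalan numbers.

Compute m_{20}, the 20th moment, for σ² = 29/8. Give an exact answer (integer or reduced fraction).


By the scaled semicircle moment identity, m_{2k} = σ^{2k} · C_k with k = 10.
C_10 = (1/(k+1)) · C(2k, k) = (1/11) · C(20, 10) = (1/11) · 184756 = 16796.
σ^{2k} = (σ²)^k = (29/8)^10 = 420707233300201/1073741824.

Therefore m_{20} = σ^{20} · C_10 = (420707233300201/1073741824) · 16796 = 1766549672627543999/268435456.


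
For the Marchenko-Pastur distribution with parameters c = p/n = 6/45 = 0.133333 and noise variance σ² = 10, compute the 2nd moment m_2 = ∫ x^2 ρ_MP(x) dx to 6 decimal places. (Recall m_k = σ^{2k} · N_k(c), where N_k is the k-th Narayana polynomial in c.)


E[X²] = σ⁴ (1 + c) (second MP moment). With σ² = 10 (so σ⁴ = 100) and c = 6/45 = 0.133333: E[X²] = 100 · (1 + 0.133333) = 100 · 1.133333.

So E[X^2] = 113.333333.


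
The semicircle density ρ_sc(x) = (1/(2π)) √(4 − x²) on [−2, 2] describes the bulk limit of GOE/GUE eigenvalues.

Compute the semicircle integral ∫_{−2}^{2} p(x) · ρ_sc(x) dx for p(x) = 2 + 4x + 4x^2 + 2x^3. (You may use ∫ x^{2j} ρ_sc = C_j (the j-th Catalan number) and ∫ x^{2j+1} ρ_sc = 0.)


Write p(x) = Σ a_i x^i, split into monomials and integrate each against ρ_sc separately.
Using ∫ x^{2j} ρ_sc = C_j = (1/(j+1)) C(2j, j) (Catalan numbers) and ∫ x^{2j+1} ρ_sc = 0 (odd monomials vanish by symmetry):
  i = 0 (even): a_0 · C_{0} = 2 · 1 = 2
  i = 1 (odd): ∫ x^1 ρ_sc = 0 (vanishes)
  i = 2 (even): a_2 · C_{1} = 4 · 1 = 4
  i = 3 (odd): ∫ x^3 ρ_sc = 0 (vanishes)

Summing the contributions: ∫_{−2}^{2} p(x) ρ_sc(x) dx = 2 + 4 = 6.


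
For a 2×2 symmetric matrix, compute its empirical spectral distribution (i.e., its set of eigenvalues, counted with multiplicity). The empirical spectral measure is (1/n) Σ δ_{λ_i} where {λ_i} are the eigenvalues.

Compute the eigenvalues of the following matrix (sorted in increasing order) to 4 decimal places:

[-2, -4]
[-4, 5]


Since M is real symmetric, both eigenvalues are real; they are the roots of det(λI − M) = λ² − (tr M) λ + det M.
tr M = -2 + 5 = 3.
det M = (-2)·5 − (-4)² = -10 − 16 = -26.
Characteristic polynomial: λ² − 3λ − 26 = 0.
Discriminant Δ = (tr M)² − 4·det M = 9 − (-104) = 113; √Δ = 10.630146.
λ = (tr M ± √Δ)/2 = (3 ± 10.630146)/2, giving (tr M − √Δ)/2 = -3.8151 and (tr M + √Δ)/2 = 6.8151.

Eigenvalues sorted in increasing order: [-3.8151, 6.8151].


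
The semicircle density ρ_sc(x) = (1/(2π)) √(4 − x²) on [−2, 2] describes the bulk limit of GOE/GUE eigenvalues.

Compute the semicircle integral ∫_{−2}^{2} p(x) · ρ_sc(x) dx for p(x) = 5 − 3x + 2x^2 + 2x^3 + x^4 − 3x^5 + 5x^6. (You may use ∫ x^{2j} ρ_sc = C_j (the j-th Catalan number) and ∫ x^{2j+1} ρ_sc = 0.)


Write p(x) = Σ a_i x^i, split into monomials and integrate each against ρ_sc separately.
Using ∫ x^{2j} ρ_sc = C_j = (1/(j+1)) C(2j, j) (Catalan numbers) and ∫ x^{2j+1} ρ_sc = 0 (odd monomials vanish by symmetry):
  i = 0 (even): a_0 · C_{0} = 5 · 1 = 5
  i = 1 (odd): ∫ x^1 ρ_sc = 0 (vanishes)
  i = 2 (even): a_2 · C_{1} = 2 · 1 = 2
  i = 3 (odd): ∫ x^3 ρ_sc = 0 (vanishes)
  i = 4 (even): a_4 · C_{2} = 1 · 2 = 2
  i = 5 (odd): ∫ x^5 ρ_sc = 0 (vanishes)
  i = 6 (even): a_6 · C_{3} = 5 · 5 = 25

Summing the contributions: ∫_{−2}^{2} p(x) ρ_sc(x) dx = 5 + 2 + 2 + 25 = 34.


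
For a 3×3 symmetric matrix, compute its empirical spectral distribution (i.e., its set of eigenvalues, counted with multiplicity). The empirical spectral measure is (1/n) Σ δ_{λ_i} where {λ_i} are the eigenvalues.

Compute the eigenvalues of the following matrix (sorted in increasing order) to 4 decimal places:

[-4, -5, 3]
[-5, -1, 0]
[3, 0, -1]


Since M is real symmetric, all three eigenvalues are real; they are the roots of det(λI − M) = λ³ − (tr M) λ² + s λ − det M, where s is the sum of the principal 2×2 minors.
tr M = -4 + (-1) + (-1) = -6.
s = ((-4)·(-1) − (-5)²) + ((-4)·(-1) − 3²) + ((-1)·(-1) − 0²) = -21 + (-5) + 1 = -25.
det M (expand along row 1) = (-4)·1 − (-5)·5 + 3·3 = 30.
Characteristic polynomial: λ³ + 6λ² − 25λ − 30 = 0.
Substitute λ = y + (tr M)/3 = y − 2.000000 to remove the quadratic term: y³ + p·y + q = 0 with p = s − (tr M)²/3 = -37.000000 and q = −2(tr M)³/27 + (tr M)·s/3 − det M = 36.000000.
Three real roots ⇒ use the trigonometric (Viète) form: r = 2√(−p/3) = 7.023769, φ = arccos(3q/(p·r)) = arccos(-0.415577) = 1.999374 rad.
y_k = r·cos(φ/3 − 2πk/3) for k = 0, 1, 2 gives y = 5.520797, 1.000000, -6.520797.
λ_k = y_k − 2.000000 gives λ = 3.5208, -1.0000, -8.5208 (check: the sum is -6.0000 = tr M).

Eigenvalues sorted in increasing order: [-8.5208, -1.0000, 3.5208].


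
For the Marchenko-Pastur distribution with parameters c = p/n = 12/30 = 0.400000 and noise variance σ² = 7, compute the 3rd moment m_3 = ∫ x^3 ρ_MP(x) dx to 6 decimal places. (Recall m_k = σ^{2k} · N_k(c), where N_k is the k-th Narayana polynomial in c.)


E[X³] = σ⁶ (1 + 3c + c²) (third MP moment). With σ² = 7 (so σ⁶ = 343) and c = 12/30 = 0.400000: E[X³] = 343 · (1 + 3·0.400000 + (0.400000)²) = 343 · 2.360000.

So E[X^3] = 809.480000.


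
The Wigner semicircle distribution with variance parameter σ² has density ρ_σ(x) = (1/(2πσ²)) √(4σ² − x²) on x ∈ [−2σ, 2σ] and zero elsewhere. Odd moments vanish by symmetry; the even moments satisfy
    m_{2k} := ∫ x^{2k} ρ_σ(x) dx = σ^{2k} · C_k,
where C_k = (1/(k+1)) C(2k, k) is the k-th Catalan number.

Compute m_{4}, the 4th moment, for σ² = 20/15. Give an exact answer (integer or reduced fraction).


By the scaled semicircle moment identity, m_{2k} = σ^{2k} · C_k with k = 2.
C_2 = (1/(k+1)) · C(2k, k) = (1/3) · C(4, 2) = (1/3) · 6 = 2.
σ^{2k} = (σ²)^k = (20/15)^2 = 16/9.

Therefore m_{4} = σ^{4} · C_2 = (16/9) · 2 = 32/9.


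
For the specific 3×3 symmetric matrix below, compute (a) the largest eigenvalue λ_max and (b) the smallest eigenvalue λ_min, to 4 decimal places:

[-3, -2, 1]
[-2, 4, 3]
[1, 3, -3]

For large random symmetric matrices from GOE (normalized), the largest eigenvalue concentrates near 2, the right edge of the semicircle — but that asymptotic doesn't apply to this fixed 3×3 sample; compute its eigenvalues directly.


Since M is real symmetric, all three eigenvalues are real; they are the roots of det(λI − M) = λ³ − (tr M) λ² + s λ − det M, where s is the sum of the principal 2×2 minors.
tr M = -3 + 4 + (-3) = -2.
s = ((-3)·4 − (-2)²) + ((-3)·(-3) − 1²) + (4·(-3) − 3²) = -16 + 8 + (-21) = -29.
det M (expand along row 1) = (-3)·(-21) − (-2)·3 + 1·(-10) = 59.
Characteristic polynomial: λ³ + 2λ² − 29λ − 59 = 0.
Substitute λ = y + (tr M)/3 = y − 0.666667 to remove the quadratic term: y³ + p·y + q = 0 with p = s − (tr M)²/3 = -30.333333 and q = −2(tr M)³/27 + (tr M)·s/3 − det M = -39.074074.
Three real roots ⇒ use the trigonometric (Viète) form: r = 2√(−p/3) = 6.359595, φ = arccos(3q/(p·r)) = arccos(0.607660) = 0.917686 rad.
y_k = r·cos(φ/3 − 2πk/3) for k = 0, 1, 2 gives y = 6.064368, -1.373595, -4.690772.
λ_k = y_k − 0.666667 gives λ = 5.3977, -2.0403, -5.3574 (check: the sum is -2.0000 = tr M).

Hence λ_max = 5.3977 and λ_min = -5.3574.


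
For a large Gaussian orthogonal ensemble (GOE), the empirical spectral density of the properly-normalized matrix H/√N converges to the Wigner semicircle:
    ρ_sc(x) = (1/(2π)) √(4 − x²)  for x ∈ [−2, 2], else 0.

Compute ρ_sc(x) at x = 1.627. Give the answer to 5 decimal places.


ρ_sc(x) = (1/(2π)) √(4 − x²). With x = 1.627:
  4 − x² = 4 − (1.627)² = 4 − 2.647129 = 1.352871.
  √(4 − x²) = 1.163130.
  1/(2π) = 0.159155.
  ρ_sc(1.627) = 0.159155 · 1.163130 = 0.185118.

Rounded to 5 decimal places: ρ_sc(1.627) ≈ 0.18512.


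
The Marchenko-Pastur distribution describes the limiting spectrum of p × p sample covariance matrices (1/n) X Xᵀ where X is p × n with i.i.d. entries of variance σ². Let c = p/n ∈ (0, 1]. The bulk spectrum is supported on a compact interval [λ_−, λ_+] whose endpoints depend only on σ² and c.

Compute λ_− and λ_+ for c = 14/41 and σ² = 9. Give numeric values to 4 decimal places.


c = 14/41 = 0.341463; √c = 0.584349.
λ_− = σ² (1 − √c)² = 9 · (1 − 0.584349)² = 9 · (0.415651)² = 1.554894.
λ_+ = σ² (1 + √c)² = 9 · (1 + 0.584349)² = 9 · (1.584349)² = 22.591448.

Rounded to 4 decimal places: λ_− ≈ 1.5549, λ_+ ≈ 22.5914.


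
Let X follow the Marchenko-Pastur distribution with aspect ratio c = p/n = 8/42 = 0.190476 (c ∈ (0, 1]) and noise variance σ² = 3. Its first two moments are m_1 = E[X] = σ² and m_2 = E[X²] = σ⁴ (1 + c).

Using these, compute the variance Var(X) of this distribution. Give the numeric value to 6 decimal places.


m_1 = E[X] = σ² = 3, so m_1² = 9.
m_2 = E[X²] = σ⁴ (1 + c) = 9 · (1 + 0.190476) = 9 · 1.190476 = 10.714286.
(Note m_2 − m_1² simplifies to c · σ⁴ = 0.190476 · 9.)

Var(X) = m_2 − m_1² = 10.714286 − 9 = 1.714286.


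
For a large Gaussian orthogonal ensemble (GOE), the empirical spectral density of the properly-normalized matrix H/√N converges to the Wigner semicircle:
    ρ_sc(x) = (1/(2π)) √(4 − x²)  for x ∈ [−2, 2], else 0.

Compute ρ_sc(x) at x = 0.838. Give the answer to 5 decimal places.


ρ_sc(x) = (1/(2π)) √(4 − x²). With x = 0.838:
  4 − x² = 4 − (0.838)² = 4 − 0.702244 = 3.297756.
  √(4 − x²) = 1.815972.
  1/(2π) = 0.159155.
  ρ_sc(0.838) = 0.159155 · 1.815972 = 0.289021.

Rounded to 5 decimal places: ρ_sc(0.838) ≈ 0.28902.


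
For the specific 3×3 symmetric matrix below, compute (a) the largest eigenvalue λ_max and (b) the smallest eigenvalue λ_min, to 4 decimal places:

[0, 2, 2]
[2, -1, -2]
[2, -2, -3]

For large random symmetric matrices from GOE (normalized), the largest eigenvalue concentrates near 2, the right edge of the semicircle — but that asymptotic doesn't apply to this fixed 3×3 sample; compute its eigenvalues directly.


Since M is real symmetric, all three eigenvalues are real; they are the roots of det(λI − M) = λ³ − (tr M) λ² + s λ − det M, where s is the sum of the principal 2×2 minors.
tr M = 0 + (-1) + (-3) = -4.
s = (0·(-1) − 2²) + (0·(-3) − 2²) + ((-1)·(-3) − (-2)²) = -4 + (-4) + (-1) = -9.
det M (expand along row 1) = 0·(-1) − 2·(-2) + 2·(-2) = 0.
Characteristic polynomial: λ³ + 4λ² − 9λ = 0.
Substitute λ = y + (tr M)/3 = y − 1.333333 to remove the quadratic term: y³ + p·y + q = 0 with p = s − (tr M)²/3 = -14.333333 and q = −2(tr M)³/27 + (tr M)·s/3 − det M = 16.740741.
Three real roots ⇒ use the trigonometric (Viète) form: r = 2√(−p/3) = 4.371626, φ = arccos(3q/(p·r)) = arccos(-0.801504) = 2.500603 rad.
y_k = r·cos(φ/3 − 2πk/3) for k = 0, 1, 2 gives y = 2.938885, 1.333333, -4.272218.
λ_k = y_k − 1.333333 gives λ = 1.6056, 0.0000, -5.6056 (check: the sum is -4.0000 = tr M).

Hence λ_max = 1.6056 and λ_min = -5.6056.


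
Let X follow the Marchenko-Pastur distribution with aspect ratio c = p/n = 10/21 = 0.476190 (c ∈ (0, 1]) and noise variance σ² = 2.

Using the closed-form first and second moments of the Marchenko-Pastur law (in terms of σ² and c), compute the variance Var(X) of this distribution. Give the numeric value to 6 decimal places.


Recall the MP moments m_1 = E[X] = σ² and m_2 = E[X²] = σ⁴ (1 + c).
m_1 = E[X] = σ² = 2, so m_1² = 4.
m_2 = E[X²] = σ⁴ (1 + c) = 4 · (1 + 0.476190) = 4 · 1.476190 = 5.904762.
(Note m_2 − m_1² simplifies to c · σ⁴ = 0.476190 · 4.)

Var(X) = m_2 − m_1² = 5.904762 − 4 = 1.904762.


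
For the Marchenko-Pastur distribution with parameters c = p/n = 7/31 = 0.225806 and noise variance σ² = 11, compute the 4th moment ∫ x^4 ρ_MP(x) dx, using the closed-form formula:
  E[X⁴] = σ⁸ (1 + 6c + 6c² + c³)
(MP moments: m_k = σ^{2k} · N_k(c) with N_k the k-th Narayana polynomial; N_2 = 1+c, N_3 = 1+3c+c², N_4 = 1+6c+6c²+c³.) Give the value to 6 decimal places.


E[X⁴] = σ⁸ (1 + 6c + 6c² + c³) (fourth MP moment). With σ² = 11 (so σ⁸ = 14641) and c = 7/31 = 0.225806: E[X⁴] = 14641 · (1 + 6·0.225806 + 6·(0.225806)² + (0.225806)³) = 14641 · 2.672284.

So E[X^4] = 39124.903830.


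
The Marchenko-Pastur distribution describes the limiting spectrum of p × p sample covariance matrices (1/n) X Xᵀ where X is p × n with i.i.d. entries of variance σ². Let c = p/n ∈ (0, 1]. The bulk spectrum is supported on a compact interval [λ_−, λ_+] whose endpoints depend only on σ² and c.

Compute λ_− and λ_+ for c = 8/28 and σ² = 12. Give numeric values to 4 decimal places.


c = 8/28 = 0.285714; √c = 0.534522.
λ_− = σ² (1 − √c)² = 12 · (1 − 0.534522)² = 12 · (0.465478)² = 2.600032.
λ_+ = σ² (1 + √c)² = 12 · (1 + 0.534522)² = 12 · (1.534522)² = 28.257111.

Rounded to 4 decimal places: λ_− ≈ 2.6000, λ_+ ≈ 28.2571.


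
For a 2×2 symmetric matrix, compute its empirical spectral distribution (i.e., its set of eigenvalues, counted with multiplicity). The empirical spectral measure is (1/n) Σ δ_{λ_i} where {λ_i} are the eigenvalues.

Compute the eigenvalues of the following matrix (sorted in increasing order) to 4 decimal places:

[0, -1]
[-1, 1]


Since M is real symmetric, both eigenvalues are real; they are the roots of det(λI − M) = λ² − (tr M) λ + det M.
tr M = 0 + 1 = 1.
det M = 0·1 − (-1)² = 0 − 1 = -1.
Characteristic polynomial: λ² − λ − 1 = 0.
Discriminant Δ = (tr M)² − 4·det M = 1 − (-4) = 5; √Δ = 2.236068.
λ = (tr M ± √Δ)/2 = (1 ± 2.236068)/2, giving (tr M − √Δ)/2 = -0.6180 and (tr M + √Δ)/2 = 1.6180.

Eigenvalues sorted in increasing order: [-0.6180, 1.6180].


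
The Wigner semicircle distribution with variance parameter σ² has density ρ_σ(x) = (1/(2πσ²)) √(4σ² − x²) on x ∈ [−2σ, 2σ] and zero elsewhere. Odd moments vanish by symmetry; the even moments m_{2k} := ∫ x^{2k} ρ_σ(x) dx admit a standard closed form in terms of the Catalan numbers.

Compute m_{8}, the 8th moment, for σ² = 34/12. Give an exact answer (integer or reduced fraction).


By the scaled semicircle moment identity, m_{2k} = σ^{2k} · C_k with k = 4.
C_4 = (1/(k+1)) · C(2k, k) = (1/5) · C(8, 4) = (1/5) · 70 = 14.
σ^{2k} = (σ²)^k = (34/12)^4 = 83521/1296.

Therefore m_{8} = σ^{8} · C_4 = (83521/1296) · 14 = 584647/648.


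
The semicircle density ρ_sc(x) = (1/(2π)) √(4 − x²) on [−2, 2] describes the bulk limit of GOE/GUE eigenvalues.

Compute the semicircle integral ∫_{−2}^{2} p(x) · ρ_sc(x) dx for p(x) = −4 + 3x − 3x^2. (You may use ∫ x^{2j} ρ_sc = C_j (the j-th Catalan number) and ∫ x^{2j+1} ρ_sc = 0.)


Write p(x) = Σ a_i x^i, split into monomials and integrate each against ρ_sc separately.
Using ∫ x^{2j} ρ_sc = C_j = (1/(j+1)) C(2j, j) (Catalan numbers) and ∫ x^{2j+1} ρ_sc = 0 (odd monomials vanish by symmetry):
  i = 0 (even): a_0 · C_{0} = -4 · 1 = -4
  i = 1 (odd): ∫ x^1 ρ_sc = 0 (vanishes)
  i = 2 (even): a_2 · C_{1} = -3 · 1 = -3

Summing the contributions: ∫_{−2}^{2} p(x) ρ_sc(x) dx = (-4) + (-3) = -7.


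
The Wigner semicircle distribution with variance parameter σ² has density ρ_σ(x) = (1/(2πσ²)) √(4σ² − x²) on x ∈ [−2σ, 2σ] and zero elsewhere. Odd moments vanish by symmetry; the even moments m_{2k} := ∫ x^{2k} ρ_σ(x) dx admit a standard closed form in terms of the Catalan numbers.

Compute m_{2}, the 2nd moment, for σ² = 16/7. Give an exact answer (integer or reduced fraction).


By the scaled semicircle moment identity, m_{2k} = σ^{2k} · C_k with k = 1.
C_1 = (1/(k+1)) · C(2k, k) = (1/2) · C(2, 1) = (1/2) · 2 = 1.
σ^{2k} = (σ²)^k = (16/7)^1 = 16/7.

Therefore m_{2} = σ^{2} · C_1 = (16/7) · 1 = 16/7.


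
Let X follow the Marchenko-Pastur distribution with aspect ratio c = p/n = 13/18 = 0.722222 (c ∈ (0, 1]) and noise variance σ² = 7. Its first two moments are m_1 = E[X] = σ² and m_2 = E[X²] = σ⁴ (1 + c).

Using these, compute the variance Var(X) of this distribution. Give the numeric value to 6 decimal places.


m_1 = E[X] = σ² = 7, so m_1² = 49.
m_2 = E[X²] = σ⁴ (1 + c) = 49 · (1 + 0.722222) = 49 · 1.722222 = 84.388889.
(Note m_2 − m_1² simplifies to c · σ⁴ = 0.722222 · 49.)

Var(X) = m_2 − m_1² = 84.388889 − 49 = 35.388889.


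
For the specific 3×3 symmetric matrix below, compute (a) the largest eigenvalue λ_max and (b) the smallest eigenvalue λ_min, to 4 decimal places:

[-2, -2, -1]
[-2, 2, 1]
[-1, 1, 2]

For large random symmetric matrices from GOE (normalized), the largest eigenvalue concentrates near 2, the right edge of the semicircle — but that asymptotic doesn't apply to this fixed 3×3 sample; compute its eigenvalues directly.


Since M is real symmetric, all three eigenvalues are real; they are the roots of det(λI − M) = λ³ − (tr M) λ² + s λ − det M, where s is the sum of the principal 2×2 minors.
tr M = -2 + 2 + 2 = 2.
s = ((-2)·2 − (-2)²) + ((-2)·2 − (-1)²) + (2·2 − 1²) = -8 + (-5) + 3 = -10.
det M (expand along row 1) = (-2)·3 − (-2)·(-3) + (-1)·0 = -12.
Characteristic polynomial: λ³ − 2λ² − 10λ + 12 = 0.
Substitute λ = y + (tr M)/3 = y + 0.666667 to remove the quadratic term: y³ + p·y + q = 0 with p = s − (tr M)²/3 = -11.333333 and q = −2(tr M)³/27 + (tr M)·s/3 − det M = 4.740741.
Three real roots ⇒ use the trigonometric (Viète) form: r = 2√(−p/3) = 3.887301, φ = arccos(3q/(p·r)) = arccos(-0.322821) = 1.899505 rad.
y_k = r·cos(φ/3 − 2πk/3) for k = 0, 1, 2 gives y = 3.133775, 0.425078, -3.558853.
λ_k = y_k + 0.666667 gives λ = 3.8004, 1.0917, -2.8922 (check: the sum is 2.0000 = tr M).

Hence λ_max = 3.8004 and λ_min = -2.8922.


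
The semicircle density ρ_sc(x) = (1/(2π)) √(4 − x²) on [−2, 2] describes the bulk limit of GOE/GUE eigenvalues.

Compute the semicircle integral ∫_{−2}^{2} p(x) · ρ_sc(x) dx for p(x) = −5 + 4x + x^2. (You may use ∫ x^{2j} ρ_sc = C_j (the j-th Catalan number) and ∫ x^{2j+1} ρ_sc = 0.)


Write p(x) = Σ a_i x^i, split into monomials and integrate each against ρ_sc separately.
Using ∫ x^{2j} ρ_sc = C_j = (1/(j+1)) C(2j, j) (Catalan numbers) and ∫ x^{2j+1} ρ_sc = 0 (odd monomials vanish by symmetry):
  i = 0 (even): a_0 · C_{0} = -5 · 1 = -5
  i = 1 (odd): ∫ x^1 ρ_sc = 0 (vanishes)
  i = 2 (even): a_2 · C_{1} = 1 · 1 = 1

Summing the contributions: ∫_{−2}^{2} p(x) ρ_sc(x) dx = (-5) + 1 = -4.


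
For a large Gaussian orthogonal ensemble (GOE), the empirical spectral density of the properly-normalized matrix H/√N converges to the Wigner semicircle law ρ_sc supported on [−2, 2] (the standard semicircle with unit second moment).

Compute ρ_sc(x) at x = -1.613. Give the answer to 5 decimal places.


ρ_sc(x) = (1/(2π)) √(4 − x²). With x = -1.613:
  4 − x² = 4 − (-1.613)² = 4 − 2.601769 = 1.398231.
  √(4 − x²) = 1.182468.
  1/(2π) = 0.159155.
  ρ_sc(-1.613) = 0.159155 · 1.182468 = 0.188196.

Rounded to 5 decimal places: ρ_sc(-1.613) ≈ 0.18820.


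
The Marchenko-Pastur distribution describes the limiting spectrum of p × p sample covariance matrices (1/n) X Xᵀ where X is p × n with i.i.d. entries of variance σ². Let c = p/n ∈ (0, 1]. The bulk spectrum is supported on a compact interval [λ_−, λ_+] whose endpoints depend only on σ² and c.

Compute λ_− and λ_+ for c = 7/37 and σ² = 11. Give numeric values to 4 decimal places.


c = 7/37 = 0.189189; √c = 0.434959.
λ_− = σ² (1 − √c)² = 11 · (1 − 0.434959)² = 11 · (0.565041)² = 3.511987.
λ_+ = σ² (1 + √c)² = 11 · (1 + 0.434959)² = 11 · (1.434959)² = 22.650175.

Rounded to 4 decimal places: λ_− ≈ 3.5120, λ_+ ≈ 22.6502.


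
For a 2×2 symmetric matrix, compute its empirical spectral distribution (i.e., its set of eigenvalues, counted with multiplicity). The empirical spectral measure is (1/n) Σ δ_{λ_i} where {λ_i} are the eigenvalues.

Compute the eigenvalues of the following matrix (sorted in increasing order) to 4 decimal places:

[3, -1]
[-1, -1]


Since M is real symmetric, both eigenvalues are real; they are the roots of det(λI − M) = λ² − (tr M) λ + det M.
tr M = 3 + (-1) = 2.
det M = 3·(-1) − (-1)² = -3 − 1 = -4.
Characteristic polynomial: λ² − 2λ − 4 = 0.
Discriminant Δ = (tr M)² − 4·det M = 4 − (-16) = 20; √Δ = 4.472136.
λ = (tr M ± √Δ)/2 = (2 ± 4.472136)/2, giving (tr M − √Δ)/2 = -1.2361 and (tr M + √Δ)/2 = 3.2361.

Eigenvalues sorted in increasing order: [-1.2361, 3.2361].


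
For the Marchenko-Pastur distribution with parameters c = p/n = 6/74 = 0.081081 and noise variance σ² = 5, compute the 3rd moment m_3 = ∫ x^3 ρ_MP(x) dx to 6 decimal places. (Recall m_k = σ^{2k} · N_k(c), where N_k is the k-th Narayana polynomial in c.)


E[X³] = σ⁶ (1 + 3c + c²) (third MP moment). With σ² = 5 (so σ⁶ = 125) and c = 6/74 = 0.081081: E[X³] = 125 · (1 + 3·0.081081 + (0.081081)²) = 125 · 1.249817.

So E[X^3] = 156.227173.


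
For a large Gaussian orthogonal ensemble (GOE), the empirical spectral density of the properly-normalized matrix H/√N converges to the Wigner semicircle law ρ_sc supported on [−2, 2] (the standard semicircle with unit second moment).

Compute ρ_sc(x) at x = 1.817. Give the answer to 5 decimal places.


ρ_sc(x) = (1/(2π)) √(4 − x²). With x = 1.817:
  4 − x² = 4 − (1.817)² = 4 − 3.301489 = 0.698511.
  √(4 − x²) = 0.835770.
  1/(2π) = 0.159155.
  ρ_sc(1.817) = 0.159155 · 0.835770 = 0.133017.

Rounded to 5 decimal places: ρ_sc(1.817) ≈ 0.13302.


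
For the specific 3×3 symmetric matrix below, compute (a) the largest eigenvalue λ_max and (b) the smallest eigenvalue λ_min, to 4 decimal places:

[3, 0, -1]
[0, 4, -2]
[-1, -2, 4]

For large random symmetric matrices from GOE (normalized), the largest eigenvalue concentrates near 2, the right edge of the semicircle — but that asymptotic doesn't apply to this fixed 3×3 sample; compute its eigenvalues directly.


Since M is real symmetric, all three eigenvalues are real; they are the roots of det(λI − M) = λ³ − (tr M) λ² + s λ − det M, where s is the sum of the principal 2×2 minors.
tr M = 3 + 4 + 4 = 11.
s = (3·4 − 0²) + (3·4 − (-1)²) + (4·4 − (-2)²) = 12 + 11 + 12 = 35.
det M (expand along row 1) = 3·12 − 0·(-2) + (-1)·4 = 32.
Characteristic polynomial: λ³ − 11λ² + 35λ − 32 = 0.
Substitute λ = y + (tr M)/3 = y + 3.666667 to remove the quadratic term: y³ + p·y + q = 0 with p = s − (tr M)²/3 = -5.333333 and q = −2(tr M)³/27 + (tr M)·s/3 − det M = -2.259259.
Three real roots ⇒ use the trigonometric (Viète) form: r = 2√(−p/3) = 2.666667, φ = arccos(3q/(p·r)) = arccos(0.476562) = 1.074056 rad.
y_k = r·cos(φ/3 − 2πk/3) for k = 0, 1, 2 gives y = 2.497581, -0.439532, -2.058049.
λ_k = y_k + 3.666667 gives λ = 6.1642, 3.2271, 1.6086 (check: the sum is 11.0000 = tr M).

Hence λ_max = 6.1642 and λ_min = 1.6086.


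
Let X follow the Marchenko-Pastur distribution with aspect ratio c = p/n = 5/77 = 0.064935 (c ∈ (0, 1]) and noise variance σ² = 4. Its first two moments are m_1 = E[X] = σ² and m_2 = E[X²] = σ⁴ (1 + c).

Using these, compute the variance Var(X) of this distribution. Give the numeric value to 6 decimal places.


m_1 = E[X] = σ² = 4, so m_1² = 16.
m_2 = E[X²] = σ⁴ (1 + c) = 16 · (1 + 0.064935) = 16 · 1.064935 = 17.038961.
(Note m_2 − m_1² simplifies to c · σ⁴ = 0.064935 · 16.)

Var(X) = m_2 − m_1² = 17.038961 − 16 = 1.038961.


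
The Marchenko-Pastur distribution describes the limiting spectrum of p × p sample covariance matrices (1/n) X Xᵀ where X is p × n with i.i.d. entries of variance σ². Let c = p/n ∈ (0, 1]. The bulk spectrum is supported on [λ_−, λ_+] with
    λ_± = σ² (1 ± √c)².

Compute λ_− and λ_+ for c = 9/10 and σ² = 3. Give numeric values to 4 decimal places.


c = 9/10 = 0.900000; √c = 0.948683.
λ_− = σ² (1 − √c)² = 3 · (1 − 0.948683)² = 3 · (0.051317)² = 0.007900.
λ_+ = σ² (1 + √c)² = 3 · (1 + 0.948683)² = 3 · (1.948683)² = 11.392100.

Rounded to 4 decimal places: λ_− ≈ 0.0079, λ_+ ≈ 11.3921.


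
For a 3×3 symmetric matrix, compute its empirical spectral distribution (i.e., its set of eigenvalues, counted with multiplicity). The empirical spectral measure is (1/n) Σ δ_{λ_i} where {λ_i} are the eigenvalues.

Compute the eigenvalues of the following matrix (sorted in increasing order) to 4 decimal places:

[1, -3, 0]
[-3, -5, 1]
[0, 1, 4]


Since M is real symmetric, all three eigenvalues are real; they are the roots of det(λI − M) = λ³ − (tr M) λ² + s λ − det M, where s is the sum of the principal 2×2 minors.
tr M = 1 + (-5) + 4 = 0.
s = (1·(-5) − (-3)²) + (1·4 − 0²) + ((-5)·4 − 1²) = -14 + 4 + (-21) = -31.
det M (expand along row 1) = 1·(-21) − (-3)·(-12) + 0·(-3) = -57.
Characteristic polynomial: λ³ − 31λ + 57 = 0.
Substitute λ = y + (tr M)/3 = y + 0.000000 to remove the quadratic term: y³ + p·y + q = 0 with p = s − (tr M)²/3 = -31.000000 and q = −2(tr M)³/27 + (tr M)·s/3 − det M = 57.000000.
Three real roots ⇒ use the trigonometric (Viète) form: r = 2√(−p/3) = 6.429101, φ = arccos(3q/(p·r)) = arccos(-0.857994) = 2.602148 rad.
y_k = r·cos(φ/3 − 2πk/3) for k = 0, 1, 2 gives y = 4.158502, 2.166940, -6.325443.
λ_k = y_k + 0.000000 gives λ = 4.1585, 2.1669, -6.3254 (check: the sum is 0.0000 = tr M).

Eigenvalues sorted in increasing order: [-6.3254, 2.1669, 4.1585].
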